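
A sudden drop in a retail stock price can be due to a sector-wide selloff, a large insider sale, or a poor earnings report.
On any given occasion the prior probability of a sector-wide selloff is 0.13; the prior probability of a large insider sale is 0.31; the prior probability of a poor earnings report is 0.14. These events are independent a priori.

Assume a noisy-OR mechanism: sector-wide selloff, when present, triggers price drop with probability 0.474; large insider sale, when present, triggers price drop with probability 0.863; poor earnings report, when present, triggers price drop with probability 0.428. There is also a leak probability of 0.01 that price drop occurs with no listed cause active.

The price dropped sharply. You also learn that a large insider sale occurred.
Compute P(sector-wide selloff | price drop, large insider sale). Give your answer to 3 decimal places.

Under noisy-OR, P(price drop | causes) = 1 − (1−0.01)·∏(1−qᵢ) over the active causes.
Sum P(price drop|·) weighted by the priors over the 4 (sector-wide selloff, poor earnings report) configurations:
  P(price drop | large insider sale) = 0.86437·0.87·0.86 + 0.92242·0.87·0.14 + 0.928659·0.13·0.86 + 0.959193·0.13·0.14
        = 0.646722 + 0.112351 + 0.103824 + 0.017457 = 0.880354
The terms with sector-wide selloff present sum to 0.121281, so
  P(sector-wide selloff | price drop, large insider sale) = 0.121281 / 0.880354 ≈ 0.138

P(sector-wide selloff | price drop, large insider sale) ≈ 0.138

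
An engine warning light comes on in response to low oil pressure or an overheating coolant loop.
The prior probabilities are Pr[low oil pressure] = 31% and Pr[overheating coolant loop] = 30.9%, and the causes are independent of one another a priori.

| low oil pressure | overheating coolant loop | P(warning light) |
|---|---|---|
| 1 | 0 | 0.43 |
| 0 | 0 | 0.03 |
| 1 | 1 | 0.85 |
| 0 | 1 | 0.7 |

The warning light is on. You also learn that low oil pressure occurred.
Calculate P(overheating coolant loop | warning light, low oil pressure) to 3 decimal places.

By total probability over both values of overheating coolant loop:
  P(warning light | low oil pressure) = 0.43·0.691 + 0.85·0.309
        = 0.297130 + 0.262650 = 0.559780
Keeping only the overheating coolant loop-present terms gives 0.262650, so
  P(overheating coolant loop | warning light, low oil pressure) = 0.262650 / 0.559780 ≈ 0.469

P(overheating coolant loop | warning light, low oil pressure) ≈ 0.469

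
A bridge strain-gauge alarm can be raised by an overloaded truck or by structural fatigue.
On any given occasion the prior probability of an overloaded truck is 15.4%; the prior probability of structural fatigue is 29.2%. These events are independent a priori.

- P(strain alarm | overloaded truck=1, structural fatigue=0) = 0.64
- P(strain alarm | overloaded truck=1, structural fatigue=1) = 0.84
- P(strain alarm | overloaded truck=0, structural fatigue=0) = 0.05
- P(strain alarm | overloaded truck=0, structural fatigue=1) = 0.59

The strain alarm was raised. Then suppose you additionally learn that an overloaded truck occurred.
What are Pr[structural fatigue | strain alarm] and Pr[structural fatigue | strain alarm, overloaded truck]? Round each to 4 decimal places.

Numerator (weight on configurations with structural fatigue): 0.145749 + 0.037773 = 0.183522
Denominator P(strain alarm): 0.05*0.846*0.708 + 0.59*0.846*0.292 + 0.64*0.154*0.708 + 0.84*0.154*0.292 = 0.283250
P(structural fatigue | strain alarm) = 0.183522/0.283250 ≈ 0.6479

Now condition on the additional information:
P(strain alarm | overloaded truck) = 0.64·0.708 + 0.84·0.292 = 0.453120 + 0.245280 = 0.698400
Restricting to configurations with structural fatigue present: 0.84·0.292 = 0.245280.
So P(structural fatigue | strain alarm, overloaded truck) = 0.245280/0.698400 ≈ 0.3512.
This is intercausal reasoning (explaining away): once overloaded truck accounts for the strain alarm, structural fatigue becomes less likely.

Pr[structural fatigue | strain alarm] ≈ 0.6479; Pr[structural fatigue | strain alarm, overloaded truck] ≈ 0.3512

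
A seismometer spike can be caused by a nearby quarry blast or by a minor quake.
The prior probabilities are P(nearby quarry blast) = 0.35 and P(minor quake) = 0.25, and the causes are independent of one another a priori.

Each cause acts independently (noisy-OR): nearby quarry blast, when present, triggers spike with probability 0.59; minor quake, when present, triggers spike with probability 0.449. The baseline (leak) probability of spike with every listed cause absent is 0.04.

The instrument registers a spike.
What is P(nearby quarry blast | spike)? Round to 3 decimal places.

P(nearby quarry blast | spike) ≈ 0.703

Under noisy-OR, P(spike | causes) = 1 − (1−0.04)·∏(1−qᵢ) over the active causes.
P(spike) = 0.04×0.65×0.75 + 0.47104×0.65×0.25 + 0.6064×0.35×0.75 + 0.783126×0.35×0.25 = 0.019500 + 0.076544 + 0.159180 + 0.068524 = 0.323748
Restricting to configurations with nearby quarry blast present: 0.159180 + 0.068524 = 0.227704.
P(nearby quarry blast | spike) = 0.227704 / 0.323748 ≈ 0.703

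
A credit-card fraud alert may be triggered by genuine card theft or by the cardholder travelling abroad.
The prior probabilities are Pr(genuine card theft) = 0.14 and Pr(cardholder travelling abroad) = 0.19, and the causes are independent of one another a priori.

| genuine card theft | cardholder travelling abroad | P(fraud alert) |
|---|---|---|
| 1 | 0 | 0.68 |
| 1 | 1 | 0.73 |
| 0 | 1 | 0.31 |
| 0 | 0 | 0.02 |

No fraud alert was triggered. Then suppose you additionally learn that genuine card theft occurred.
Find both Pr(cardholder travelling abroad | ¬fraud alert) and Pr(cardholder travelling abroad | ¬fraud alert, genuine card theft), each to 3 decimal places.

Pr(cardholder travelling abroad | ¬fraud alert) ≈ 0.143; Pr(cardholder travelling abroad | ¬fraud alert, genuine card theft) ≈ 0.165

Sum P(¬fraud alert|·) weighted by the priors over the 4 (genuine card theft, cardholder travelling abroad) configurations:
  P(¬fraud alert) = 0.98·0.86·0.81 + 0.69·0.86·0.19 + 0.32·0.14·0.81 + 0.27·0.14·0.19
        = 0.682668 + 0.112746 + 0.036288 + 0.007182 = 0.838884
Keeping only the cardholder travelling abroad-present terms gives 0.119928, so
  P(cardholder travelling abroad | ¬fraud alert) = 0.119928 / 0.838884 ≈ 0.143

Now condition on the additional information:
Numerator (weight on configurations with cardholder travelling abroad): 0.27*0.19 = 0.051300
Normalizer over all consistent configurations: 0.32*0.81 + 0.27*0.19 = 0.310500
P(cardholder travelling abroad | ¬fraud alert, genuine card theft) = 0.051300/0.310500 ≈ 0.165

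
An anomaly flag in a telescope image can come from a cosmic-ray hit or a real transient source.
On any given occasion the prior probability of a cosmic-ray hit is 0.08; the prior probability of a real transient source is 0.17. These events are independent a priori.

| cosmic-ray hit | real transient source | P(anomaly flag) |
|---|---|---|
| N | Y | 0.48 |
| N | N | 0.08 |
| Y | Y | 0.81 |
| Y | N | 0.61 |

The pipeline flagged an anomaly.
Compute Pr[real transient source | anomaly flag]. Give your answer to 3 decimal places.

Pr[real transient source | anomaly flag] ≈ 0.459

Weight on real transient source=true, given the evidence: 0.075072 + 0.011016 = 0.086088
Normalizer over all consistent configurations: 0.08*0.92*0.83 + 0.48*0.92*0.17 + 0.61*0.08*0.83 + 0.81*0.08*0.17 = 0.187680
Posterior = 0.086088 / 0.187680 ≈ 0.459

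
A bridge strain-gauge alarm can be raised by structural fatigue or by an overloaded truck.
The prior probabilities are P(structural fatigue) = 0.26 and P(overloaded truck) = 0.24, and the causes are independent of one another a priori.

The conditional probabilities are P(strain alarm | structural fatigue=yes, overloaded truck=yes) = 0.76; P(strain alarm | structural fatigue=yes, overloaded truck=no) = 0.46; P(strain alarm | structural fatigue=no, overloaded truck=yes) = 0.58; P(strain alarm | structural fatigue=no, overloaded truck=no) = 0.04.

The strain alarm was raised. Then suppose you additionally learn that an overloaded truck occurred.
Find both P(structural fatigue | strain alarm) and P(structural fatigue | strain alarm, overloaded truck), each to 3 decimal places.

P(structural fatigue | strain alarm) ≈ 0.524; P(structural fatigue | strain alarm, overloaded truck) ≈ 0.315

Weight on structural fatigue=true, given the evidence: 0.090896 + 0.047424 = 0.138320
Normalizer over all consistent configurations: 0.04×0.74×0.76 + 0.58×0.74×0.24 + 0.46×0.26×0.76 + 0.76×0.26×0.24 = 0.263824
P(structural fatigue | strain alarm) = 0.138320/0.263824 ≈ 0.524

With the extra evidence:
P(strain alarm | overloaded truck) = 0.58*0.74 + 0.76*0.26 = 0.429200 + 0.197600 = 0.626800
The structural fatigue-present share is 0.76*0.26 = 0.197600.
Hence the posterior is 0.197600/0.626800 ≈ 0.315.
The drop from 0.524 to 0.315 is the explaining-away (discounting) effect.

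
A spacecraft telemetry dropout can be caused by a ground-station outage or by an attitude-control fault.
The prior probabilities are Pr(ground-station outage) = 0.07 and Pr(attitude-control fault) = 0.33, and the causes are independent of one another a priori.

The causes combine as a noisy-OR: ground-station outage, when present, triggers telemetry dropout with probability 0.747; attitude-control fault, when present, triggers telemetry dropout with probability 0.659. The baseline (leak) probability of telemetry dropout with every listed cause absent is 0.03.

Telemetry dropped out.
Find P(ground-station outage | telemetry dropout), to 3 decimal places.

P(ground-station outage | telemetry dropout) ≈ 0.202

Under noisy-OR, P(telemetry dropout | causes) = 1 − (1−0.03)·∏(1−qᵢ) over the active causes.
Weight on ground-station outage=true, given the evidence: 0.035390 + 0.021167 = 0.056557
Denominator P(telemetry dropout): 0.03*0.93*0.67 + 0.66923*0.93*0.33 + 0.75459*0.07*0.67 + 0.916315*0.07*0.33 = 0.280637
P(ground-station outage | telemetry dropout) = 0.056557/0.280637 ≈ 0.202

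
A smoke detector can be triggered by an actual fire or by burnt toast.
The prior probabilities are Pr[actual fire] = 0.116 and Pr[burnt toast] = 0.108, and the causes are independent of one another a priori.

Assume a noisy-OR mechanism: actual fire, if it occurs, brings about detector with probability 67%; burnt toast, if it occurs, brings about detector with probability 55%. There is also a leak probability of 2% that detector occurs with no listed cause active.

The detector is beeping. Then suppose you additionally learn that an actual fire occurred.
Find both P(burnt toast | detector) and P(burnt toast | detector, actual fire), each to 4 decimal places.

Under noisy-OR, P(detector | causes) = 1 − (1−0.02)·∏(1−qᵢ) over the active causes.
Weight on burnt toast=true, given the evidence: 0.053369 + 0.010705 = 0.064074
The normalizing constant is 0.02*0.884*0.892 + 0.559*0.884*0.108 + 0.6766*0.116*0.892 + 0.85447*0.116*0.108 = 0.149854
P(burnt toast | detector) = 0.064074/0.149854 ≈ 0.4276

Now condition on the additional information:
Weight on burnt toast=true, given the evidence: 0.85447·0.108 = 0.092283
Denominator P(detector | actual fire): 0.6766·0.892 + 0.85447·0.108 = 0.695810
Posterior = 0.092283 / 0.695810 ≈ 0.1326
The drop from 0.4276 to 0.1326 is the explaining-away (discounting) effect.

P(burnt toast | detector) ≈ 0.4276; P(burnt toast | detector, actual fire) ≈ 0.1326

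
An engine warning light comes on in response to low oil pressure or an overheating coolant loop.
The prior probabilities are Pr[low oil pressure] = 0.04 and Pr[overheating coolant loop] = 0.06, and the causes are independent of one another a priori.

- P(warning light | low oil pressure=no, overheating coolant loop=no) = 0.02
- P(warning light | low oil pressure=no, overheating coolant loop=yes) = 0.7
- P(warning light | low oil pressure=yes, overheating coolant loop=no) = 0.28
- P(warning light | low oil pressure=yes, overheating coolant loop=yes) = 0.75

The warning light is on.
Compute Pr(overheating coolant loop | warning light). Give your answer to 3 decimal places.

Weight on overheating coolant loop=true, given the evidence: 0.040320 + 0.001800 = 0.042120
Normalizer over all consistent configurations: 0.02*0.96*0.94 + 0.7*0.96*0.06 + 0.28*0.04*0.94 + 0.75*0.04*0.06 = 0.070696
P(overheating coolant loop | warning light) = 0.042120/0.070696 ≈ 0.596

Pr(overheating coolant loop | warning light) ≈ 0.596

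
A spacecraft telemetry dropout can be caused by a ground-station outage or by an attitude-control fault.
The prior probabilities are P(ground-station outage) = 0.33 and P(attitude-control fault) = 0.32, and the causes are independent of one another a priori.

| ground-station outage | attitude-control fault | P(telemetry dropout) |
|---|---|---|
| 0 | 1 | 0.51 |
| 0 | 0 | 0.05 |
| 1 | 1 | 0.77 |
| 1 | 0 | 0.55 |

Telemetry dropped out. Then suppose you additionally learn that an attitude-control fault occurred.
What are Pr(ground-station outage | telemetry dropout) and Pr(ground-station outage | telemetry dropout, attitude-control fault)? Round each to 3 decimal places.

P(telemetry dropout) = 0.05×0.67×0.68 + 0.51×0.67×0.32 + 0.55×0.33×0.68 + 0.77×0.33×0.32 = 0.022780 + 0.109344 + 0.123420 + 0.081312 = 0.336856
Of this, 0.204732 comes from 0.123420 + 0.081312 (the ground-station outage=true cases).
So P(ground-station outage | telemetry dropout) = 0.204732/0.336856 ≈ 0.608.

With the extra evidence:
Weight on ground-station outage=true, given the evidence: 0.77·0.33 = 0.254100
The normalizing constant is 0.51·0.67 + 0.77·0.33 = 0.595800
Posterior = 0.254100 / 0.595800 ≈ 0.426

Pr(ground-station outage | telemetry dropout) ≈ 0.608; Pr(ground-station outage | telemetry dropout, attitude-control fault) ≈ 0.426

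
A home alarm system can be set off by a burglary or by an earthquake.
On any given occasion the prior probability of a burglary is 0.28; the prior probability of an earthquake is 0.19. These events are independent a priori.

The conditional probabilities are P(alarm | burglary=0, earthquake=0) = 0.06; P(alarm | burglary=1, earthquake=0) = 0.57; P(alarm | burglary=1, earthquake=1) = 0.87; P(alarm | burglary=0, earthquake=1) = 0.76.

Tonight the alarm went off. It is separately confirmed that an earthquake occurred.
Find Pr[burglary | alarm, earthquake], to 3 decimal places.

P(alarm | earthquake) = 0.76×0.72 + 0.87×0.28 = 0.547200 + 0.243600 = 0.790800
The burglary-present share is 0.87×0.28 = 0.243600.
Hence the posterior is 0.243600/0.790800 ≈ 0.308.

Pr[burglary | alarm, earthquake] ≈ 0.308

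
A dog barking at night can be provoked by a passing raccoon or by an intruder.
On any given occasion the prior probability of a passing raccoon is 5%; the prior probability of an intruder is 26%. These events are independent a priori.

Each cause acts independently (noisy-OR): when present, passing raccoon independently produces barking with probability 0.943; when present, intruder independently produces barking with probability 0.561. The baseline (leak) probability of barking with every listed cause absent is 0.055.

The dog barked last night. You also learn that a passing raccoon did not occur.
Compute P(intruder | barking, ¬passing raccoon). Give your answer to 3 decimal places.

Under noisy-OR, P(barking | causes) = 1 − (1−0.055)·∏(1−qᵢ) over the active causes.
P(barking | ¬passing raccoon) = 0.055*0.74 + 0.585145*0.26 = 0.040700 + 0.152138 = 0.192838
Of this, 0.152138 comes from 0.585145*0.26 (the intruder=true cases).
So P(intruder | barking, ¬passing raccoon) = 0.152138/0.192838 ≈ 0.789.

P(intruder | barking, ¬passing raccoon) ≈ 0.789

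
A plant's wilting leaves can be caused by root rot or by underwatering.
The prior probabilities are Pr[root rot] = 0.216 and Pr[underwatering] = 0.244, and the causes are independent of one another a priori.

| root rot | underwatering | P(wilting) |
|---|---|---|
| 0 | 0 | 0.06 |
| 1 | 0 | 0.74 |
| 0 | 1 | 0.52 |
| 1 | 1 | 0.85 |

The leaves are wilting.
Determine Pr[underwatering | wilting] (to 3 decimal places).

Weight on underwatering=true, given the evidence: 0.099474 + 0.044798 = 0.144272
The normalizing constant is 0.06*0.784*0.756 + 0.52*0.784*0.244 + 0.74*0.216*0.756 + 0.85*0.216*0.244 = 0.300673
P(underwatering | wilting) = 0.144272/0.300673 ≈ 0.480

Pr[underwatering | wilting] ≈ 0.480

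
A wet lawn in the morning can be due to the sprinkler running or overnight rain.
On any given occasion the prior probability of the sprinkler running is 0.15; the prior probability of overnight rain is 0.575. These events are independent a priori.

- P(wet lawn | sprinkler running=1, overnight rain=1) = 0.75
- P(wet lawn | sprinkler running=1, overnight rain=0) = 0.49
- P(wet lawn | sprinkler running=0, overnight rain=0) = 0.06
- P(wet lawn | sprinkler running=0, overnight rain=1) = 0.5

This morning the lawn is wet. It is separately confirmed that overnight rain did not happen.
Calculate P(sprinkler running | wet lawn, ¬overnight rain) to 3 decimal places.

P(sprinkler running | wet lawn, ¬overnight rain) ≈ 0.590

P(wet lawn | ¬overnight rain) = 0.06×0.85 + 0.49×0.15 = 0.051000 + 0.073500 = 0.124500
Of this, 0.073500 comes from 0.49×0.15 (the sprinkler running=true cases).
P(sprinkler running | wet lawn, ¬overnight rain) = 0.073500 / 0.124500 ≈ 0.590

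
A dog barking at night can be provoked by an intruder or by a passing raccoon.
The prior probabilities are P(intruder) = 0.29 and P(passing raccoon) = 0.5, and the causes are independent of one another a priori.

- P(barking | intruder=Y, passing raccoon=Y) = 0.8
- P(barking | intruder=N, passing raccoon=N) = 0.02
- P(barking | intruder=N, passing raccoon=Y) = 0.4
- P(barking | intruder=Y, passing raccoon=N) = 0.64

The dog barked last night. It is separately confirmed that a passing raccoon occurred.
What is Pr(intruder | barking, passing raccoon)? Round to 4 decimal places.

Pr(intruder | barking, passing raccoon) ≈ 0.4496

P(barking | passing raccoon) = 0.4·0.71 + 0.8·0.29 = 0.284000 + 0.232000 = 0.516000
The intruder-present share is 0.8·0.29 = 0.232000.
So P(intruder | barking, passing raccoon) = 0.232000/0.516000 ≈ 0.4496.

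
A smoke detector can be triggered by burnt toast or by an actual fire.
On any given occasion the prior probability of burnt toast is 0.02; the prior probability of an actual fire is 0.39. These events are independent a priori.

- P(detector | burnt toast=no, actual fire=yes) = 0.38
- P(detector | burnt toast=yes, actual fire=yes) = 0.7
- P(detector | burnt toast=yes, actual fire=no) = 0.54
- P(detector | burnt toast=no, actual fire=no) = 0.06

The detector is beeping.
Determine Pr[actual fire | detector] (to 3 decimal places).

Pr[actual fire | detector] ≈ 0.780

P(detector) = 0.06×0.98×0.61 + 0.38×0.98×0.39 + 0.54×0.02×0.61 + 0.7×0.02×0.39 = 0.035868 + 0.145236 + 0.006588 + 0.005460 = 0.193152
The actual fire-present share is 0.145236 + 0.005460 = 0.150696.
P(actual fire | detector) = 0.150696 / 0.193152 ≈ 0.780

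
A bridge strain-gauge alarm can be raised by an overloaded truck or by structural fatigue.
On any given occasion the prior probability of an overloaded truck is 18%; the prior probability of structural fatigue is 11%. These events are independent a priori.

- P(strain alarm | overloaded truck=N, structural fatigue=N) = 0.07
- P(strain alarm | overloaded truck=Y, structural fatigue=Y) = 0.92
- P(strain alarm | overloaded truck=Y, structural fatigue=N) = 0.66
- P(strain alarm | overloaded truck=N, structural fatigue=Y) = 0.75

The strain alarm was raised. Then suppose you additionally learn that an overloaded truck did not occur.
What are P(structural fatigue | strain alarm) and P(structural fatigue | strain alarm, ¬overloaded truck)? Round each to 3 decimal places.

Sum P(strain alarm|·) weighted by the priors over the 4 (overloaded truck, structural fatigue) configurations:
  P(strain alarm) = 0.07*0.82*0.89 + 0.75*0.82*0.11 + 0.66*0.18*0.89 + 0.92*0.18*0.11
        = 0.051086 + 0.067650 + 0.105732 + 0.018216 = 0.242684
The terms with structural fatigue present sum to 0.085866, so
  P(structural fatigue | strain alarm) = 0.085866 / 0.242684 ≈ 0.354

With the extra evidence:
Weight on structural fatigue=true, given the evidence: 0.75*0.11 = 0.082500
The normalizing constant is 0.07*0.89 + 0.75*0.11 = 0.144800
Posterior = 0.082500 / 0.144800 ≈ 0.570
With overloaded truck excluded, structural fatigue must carry more of the explanatory weight for the strain alarm.

P(structural fatigue | strain alarm) ≈ 0.354; P(structural fatigue | strain alarm, ¬overloaded truck) ≈ 0.570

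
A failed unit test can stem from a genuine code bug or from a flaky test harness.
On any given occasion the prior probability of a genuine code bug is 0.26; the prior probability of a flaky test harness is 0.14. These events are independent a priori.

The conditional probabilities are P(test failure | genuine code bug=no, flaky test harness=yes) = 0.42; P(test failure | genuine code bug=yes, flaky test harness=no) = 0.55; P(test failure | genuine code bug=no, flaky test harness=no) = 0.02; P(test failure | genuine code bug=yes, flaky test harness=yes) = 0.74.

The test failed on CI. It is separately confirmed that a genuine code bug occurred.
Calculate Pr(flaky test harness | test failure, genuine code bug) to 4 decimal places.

Pr(flaky test harness | test failure, genuine code bug) ≈ 0.1797

For the numerator, keep only flaky test harness=true terms: 0.74*0.14 = 0.103600
Denominator P(test failure | genuine code bug): 0.55*0.86 + 0.74*0.14 = 0.576600
Posterior = 0.103600 / 0.576600 ≈ 0.1797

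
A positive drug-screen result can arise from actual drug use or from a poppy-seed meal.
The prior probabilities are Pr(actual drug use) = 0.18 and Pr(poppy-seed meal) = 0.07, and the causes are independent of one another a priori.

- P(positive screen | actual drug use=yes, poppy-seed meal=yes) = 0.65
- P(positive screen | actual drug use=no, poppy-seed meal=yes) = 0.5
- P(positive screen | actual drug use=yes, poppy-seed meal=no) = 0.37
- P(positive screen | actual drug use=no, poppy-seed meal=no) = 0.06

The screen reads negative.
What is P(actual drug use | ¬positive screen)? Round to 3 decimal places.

By total probability over the 4 (actual drug use, poppy-seed meal) configurations:
  P(¬positive screen) = 0.94*0.82*0.93 + 0.5*0.82*0.07 + 0.63*0.18*0.93 + 0.35*0.18*0.07
        = 0.716844 + 0.028700 + 0.105462 + 0.004410 = 0.855416
Keeping only the actual drug use-present terms gives 0.109872, so
  P(actual drug use | ¬positive screen) = 0.109872 / 0.855416 ≈ 0.128

P(actual drug use | ¬positive screen) ≈ 0.128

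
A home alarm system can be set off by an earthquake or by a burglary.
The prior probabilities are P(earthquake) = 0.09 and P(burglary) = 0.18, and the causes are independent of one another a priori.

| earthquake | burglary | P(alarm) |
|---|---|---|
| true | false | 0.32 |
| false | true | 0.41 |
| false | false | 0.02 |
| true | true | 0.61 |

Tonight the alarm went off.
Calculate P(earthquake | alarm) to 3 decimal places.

P(earthquake | alarm) ≈ 0.290

P(alarm) = 0.02*0.91*0.82 + 0.41*0.91*0.18 + 0.32*0.09*0.82 + 0.61*0.09*0.18 = 0.014924 + 0.067158 + 0.023616 + 0.009882 = 0.115580
Restricting to configurations with earthquake present: 0.023616 + 0.009882 = 0.033498.
So P(earthquake | alarm) = 0.033498/0.115580 ≈ 0.290.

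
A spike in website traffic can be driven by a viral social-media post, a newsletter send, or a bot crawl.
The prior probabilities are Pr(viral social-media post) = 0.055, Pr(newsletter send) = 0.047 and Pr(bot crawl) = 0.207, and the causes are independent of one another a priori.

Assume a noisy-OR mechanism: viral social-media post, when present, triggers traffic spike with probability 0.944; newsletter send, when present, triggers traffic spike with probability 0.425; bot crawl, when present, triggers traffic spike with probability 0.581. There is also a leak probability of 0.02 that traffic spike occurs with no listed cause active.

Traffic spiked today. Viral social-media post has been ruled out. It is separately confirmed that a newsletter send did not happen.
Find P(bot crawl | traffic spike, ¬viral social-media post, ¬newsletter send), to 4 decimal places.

Under noisy-OR, P(traffic spike | causes) = 1 − (1−0.02)·∏(1−qᵢ) over the active causes.
Numerator (weight on configurations with bot crawl): 0.58938×0.207 = 0.122002
Normalizer over all consistent configurations: 0.02×0.793 + 0.58938×0.207 = 0.137862
Posterior = 0.122002 / 0.137862 ≈ 0.8850

P(bot crawl | traffic spike, ¬viral social-media post, ¬newsletter send) ≈ 0.8850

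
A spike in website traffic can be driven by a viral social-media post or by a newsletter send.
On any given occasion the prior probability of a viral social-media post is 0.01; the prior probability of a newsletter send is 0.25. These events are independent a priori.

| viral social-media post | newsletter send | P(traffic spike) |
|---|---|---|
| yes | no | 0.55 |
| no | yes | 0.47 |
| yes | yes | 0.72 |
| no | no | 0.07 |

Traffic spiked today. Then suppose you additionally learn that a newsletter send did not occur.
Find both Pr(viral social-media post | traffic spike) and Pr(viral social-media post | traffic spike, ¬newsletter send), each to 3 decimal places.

Pr(viral social-media post | traffic spike) ≈ 0.034; Pr(viral social-media post | traffic spike, ¬newsletter send) ≈ 0.074

Numerator (weight on configurations with viral social-media post): 0.004125 + 0.001800 = 0.005925
Denominator P(traffic spike): 0.07·0.99·0.75 + 0.47·0.99·0.25 + 0.55·0.01·0.75 + 0.72·0.01·0.25 = 0.174225
P(viral social-media post | traffic spike) = 0.005925/0.174225 ≈ 0.034

With the extra evidence:
Enumerate both values of viral social-media post and weight by the priors:
  P(traffic spike | ¬newsletter send) = 0.07·0.99 + 0.55·0.01
        = 0.069300 + 0.005500 = 0.074800
Configurations with viral social-media post contribute 0.005500, so
  P(viral social-media post | traffic spike, ¬newsletter send) = 0.005500 / 0.074800 ≈ 0.074
With newsletter send excluded, viral social-media post must carry more of the explanatory weight for the traffic spike.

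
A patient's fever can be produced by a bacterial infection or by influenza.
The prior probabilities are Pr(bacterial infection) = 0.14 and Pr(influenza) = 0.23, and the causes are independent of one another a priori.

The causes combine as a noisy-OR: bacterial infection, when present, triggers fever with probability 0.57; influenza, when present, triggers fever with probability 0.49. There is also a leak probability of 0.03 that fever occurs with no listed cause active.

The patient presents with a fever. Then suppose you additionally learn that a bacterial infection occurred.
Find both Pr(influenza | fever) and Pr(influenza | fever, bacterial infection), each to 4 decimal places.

Under noisy-OR, P(fever | causes) = 1 − (1−0.03)·∏(1−qᵢ) over the active causes.
Numerator (weight on configurations with influenza): 0.099948 + 0.025350 = 0.125298
Normalizer over all consistent configurations: 0.03·0.86·0.77 + 0.5053·0.86·0.23 + 0.5829·0.14·0.77 + 0.787279·0.14·0.23 = 0.208001
P(influenza | fever) = 0.125298/0.208001 ≈ 0.6024

Now condition on the additional information:
By total probability over both values of influenza:
  P(fever | bacterial infection) = 0.5829*0.77 + 0.787279*0.23
        = 0.448833 + 0.181074 = 0.629907
The terms with influenza present sum to 0.181074, so
  P(influenza | fever, bacterial infection) = 0.181074 / 0.629907 ≈ 0.2875
The drop from 0.6024 to 0.2875 is the explaining-away (discounting) effect.

Pr(influenza | fever) ≈ 0.6024; Pr(influenza | fever, bacterial infection) ≈ 0.2875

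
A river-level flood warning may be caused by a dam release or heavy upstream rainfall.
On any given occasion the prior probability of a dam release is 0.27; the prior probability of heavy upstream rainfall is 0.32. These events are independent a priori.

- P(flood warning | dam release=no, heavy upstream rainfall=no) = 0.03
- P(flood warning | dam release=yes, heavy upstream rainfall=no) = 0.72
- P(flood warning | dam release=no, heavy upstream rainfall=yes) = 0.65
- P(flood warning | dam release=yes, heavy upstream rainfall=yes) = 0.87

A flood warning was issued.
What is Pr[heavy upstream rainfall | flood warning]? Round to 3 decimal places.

Pr[heavy upstream rainfall | flood warning] ≈ 0.607

P(flood warning) = 0.03×0.73×0.68 + 0.65×0.73×0.32 + 0.72×0.27×0.68 + 0.87×0.27×0.32 = 0.014892 + 0.151840 + 0.132192 + 0.075168 = 0.374092
The heavy upstream rainfall-present share is 0.151840 + 0.075168 = 0.227008.
P(heavy upstream rainfall | flood warning) = 0.227008 / 0.374092 ≈ 0.607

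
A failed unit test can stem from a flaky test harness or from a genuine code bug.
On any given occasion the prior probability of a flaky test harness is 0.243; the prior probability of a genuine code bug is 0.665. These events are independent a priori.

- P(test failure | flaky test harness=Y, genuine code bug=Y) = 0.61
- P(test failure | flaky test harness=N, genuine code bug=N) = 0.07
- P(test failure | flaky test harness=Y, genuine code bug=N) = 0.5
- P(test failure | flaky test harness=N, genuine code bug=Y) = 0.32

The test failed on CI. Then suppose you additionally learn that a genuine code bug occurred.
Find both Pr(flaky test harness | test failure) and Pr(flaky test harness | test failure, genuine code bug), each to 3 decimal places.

Pr(flaky test harness | test failure) ≈ 0.438; Pr(flaky test harness | test failure, genuine code bug) ≈ 0.380

Sum P(test failure|·) weighted by the priors over the 4 (flaky test harness, genuine code bug) configurations:
  P(test failure) = 0.07·0.757·0.335 + 0.32·0.757·0.665 + 0.5·0.243·0.335 + 0.61·0.243·0.665
        = 0.017752 + 0.161090 + 0.040703 + 0.098573 = 0.318118
Configurations with flaky test harness contribute 0.139276, so
  P(flaky test harness | test failure) = 0.139276 / 0.318118 ≈ 0.438

Now condition on the additional information:
Numerator (weight on configurations with flaky test harness): 0.61*0.243 = 0.148230
Denominator P(test failure | genuine code bug): 0.32*0.757 + 0.61*0.243 = 0.390470
P(flaky test harness | test failure, genuine code bug) = 0.148230/0.390470 ≈ 0.380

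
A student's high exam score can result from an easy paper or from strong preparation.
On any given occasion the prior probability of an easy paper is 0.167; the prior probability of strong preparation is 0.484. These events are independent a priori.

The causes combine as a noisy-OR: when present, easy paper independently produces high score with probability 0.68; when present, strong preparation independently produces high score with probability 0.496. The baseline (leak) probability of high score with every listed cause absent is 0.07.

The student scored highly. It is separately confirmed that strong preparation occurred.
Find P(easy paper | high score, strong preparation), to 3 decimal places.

Under noisy-OR, P(high score | causes) = 1 − (1−0.07)·∏(1−qᵢ) over the active causes.
Numerator (weight on configurations with easy paper): 0.85001×0.167 = 0.141952
The normalizing constant is 0.53128×0.833 + 0.85001×0.167 = 0.584508
Posterior = 0.141952 / 0.584508 ≈ 0.243

P(easy paper | high score, strong preparation) ≈ 0.243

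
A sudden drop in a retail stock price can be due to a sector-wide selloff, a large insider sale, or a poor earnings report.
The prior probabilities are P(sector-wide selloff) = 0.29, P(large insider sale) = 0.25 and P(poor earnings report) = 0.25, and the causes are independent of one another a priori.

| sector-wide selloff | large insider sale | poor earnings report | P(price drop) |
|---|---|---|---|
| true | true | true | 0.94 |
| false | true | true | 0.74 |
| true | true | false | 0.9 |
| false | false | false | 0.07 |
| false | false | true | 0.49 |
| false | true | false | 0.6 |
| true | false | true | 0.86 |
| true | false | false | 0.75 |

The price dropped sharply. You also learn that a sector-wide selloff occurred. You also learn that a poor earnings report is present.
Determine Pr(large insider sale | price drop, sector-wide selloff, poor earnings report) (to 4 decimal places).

Pr(large insider sale | price drop, sector-wide selloff, poor earnings report) ≈ 0.2670

P(price drop | sector-wide selloff, poor earnings report) = 0.86*0.75 + 0.94*0.25 = 0.645000 + 0.235000 = 0.880000
The large insider sale-present share is 0.94*0.25 = 0.235000.
P(large insider sale | price drop, sector-wide selloff, poor earnings report) = 0.235000 / 0.880000 ≈ 0.2670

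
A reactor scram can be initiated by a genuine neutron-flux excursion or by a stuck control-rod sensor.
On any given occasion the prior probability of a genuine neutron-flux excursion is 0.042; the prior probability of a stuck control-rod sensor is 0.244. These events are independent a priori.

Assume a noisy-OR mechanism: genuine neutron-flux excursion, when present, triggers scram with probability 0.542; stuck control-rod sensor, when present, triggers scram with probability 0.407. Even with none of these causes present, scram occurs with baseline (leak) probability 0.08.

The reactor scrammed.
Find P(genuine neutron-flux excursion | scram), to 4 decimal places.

P(genuine neutron-flux excursion | scram) ≈ 0.1370

Under noisy-OR, P(scram | causes) = 1 − (1−0.08)·∏(1−qᵢ) over the active causes.
P(scram) = 0.08×0.958×0.756 + 0.45444×0.958×0.244 + 0.57864×0.042×0.756 + 0.750134×0.042×0.244 = 0.057940 + 0.106226 + 0.018373 + 0.007687 = 0.190226
The genuine neutron-flux excursion-present share is 0.018373 + 0.007687 = 0.026060.
So P(genuine neutron-flux excursion | scram) = 0.026060/0.190226 ≈ 0.1370.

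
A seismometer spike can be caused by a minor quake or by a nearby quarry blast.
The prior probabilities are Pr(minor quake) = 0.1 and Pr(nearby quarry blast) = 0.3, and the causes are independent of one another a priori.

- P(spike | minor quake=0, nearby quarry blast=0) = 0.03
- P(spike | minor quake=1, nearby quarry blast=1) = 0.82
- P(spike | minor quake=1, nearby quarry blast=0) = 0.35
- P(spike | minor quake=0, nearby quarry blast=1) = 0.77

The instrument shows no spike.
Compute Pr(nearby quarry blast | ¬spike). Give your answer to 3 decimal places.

Numerator (weight on configurations with nearby quarry blast): 0.062100 + 0.005400 = 0.067500
Denominator P(¬spike): 0.97·0.9·0.7 + 0.23·0.9·0.3 + 0.65·0.1·0.7 + 0.18·0.1·0.3 = 0.724100
P(nearby quarry blast | ¬spike) = 0.067500/0.724100 ≈ 0.093

Pr(nearby quarry blast | ¬spike) ≈ 0.093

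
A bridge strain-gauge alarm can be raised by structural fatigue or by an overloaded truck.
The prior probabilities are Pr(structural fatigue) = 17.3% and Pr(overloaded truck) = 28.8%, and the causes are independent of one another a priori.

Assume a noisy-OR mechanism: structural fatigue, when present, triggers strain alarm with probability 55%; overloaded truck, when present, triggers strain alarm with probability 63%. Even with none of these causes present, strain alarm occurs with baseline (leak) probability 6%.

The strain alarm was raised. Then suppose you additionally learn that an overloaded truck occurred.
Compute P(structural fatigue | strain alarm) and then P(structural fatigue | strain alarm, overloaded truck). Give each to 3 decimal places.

P(structural fatigue | strain alarm) ≈ 0.372; P(structural fatigue | strain alarm, overloaded truck) ≈ 0.213

Under noisy-OR, P(strain alarm | causes) = 1 − (1−0.06)·∏(1−qᵢ) over the active causes.
Numerator (weight on configurations with structural fatigue): 0.071073 + 0.042026 = 0.113099
The normalizing constant is 0.06·0.827·0.712 + 0.6522·0.827·0.288 + 0.577·0.173·0.712 + 0.84349·0.173·0.288 = 0.303766
P(structural fatigue | strain alarm) = 0.113099/0.303766 ≈ 0.372

Now condition on the additional information:
Sum P(strain alarm|·) weighted by the priors over both values of structural fatigue:
  P(strain alarm | overloaded truck) = 0.6522*0.827 + 0.84349*0.173
        = 0.539369 + 0.145924 = 0.685293
Keeping only the structural fatigue-present terms gives 0.145924, so
  P(structural fatigue | strain alarm, overloaded truck) = 0.145924 / 0.685293 ≈ 0.213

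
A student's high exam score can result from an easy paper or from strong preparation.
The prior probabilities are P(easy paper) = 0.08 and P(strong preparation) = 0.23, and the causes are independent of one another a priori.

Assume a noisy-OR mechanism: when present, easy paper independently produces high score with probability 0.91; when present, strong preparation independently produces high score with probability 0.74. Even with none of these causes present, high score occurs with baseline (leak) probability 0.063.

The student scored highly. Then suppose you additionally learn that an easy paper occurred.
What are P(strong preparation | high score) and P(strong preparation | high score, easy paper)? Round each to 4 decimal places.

Under noisy-OR, P(high score | causes) = 1 − (1−0.063)·∏(1−qᵢ) over the active causes.
Enumerate the 4 (easy paper, strong preparation) configurations and weight by the priors:
  P(high score) = 0.063*0.92*0.77 + 0.75638*0.92*0.23 + 0.91567*0.08*0.77 + 0.978074*0.08*0.23
        = 0.044629 + 0.160050 + 0.056405 + 0.017997 = 0.279081
Configurations with strong preparation contribute 0.178047, so
  P(strong preparation | high score) = 0.178047 / 0.279081 ≈ 0.6380

Now also conditioning on easy paper=true:
Weight on strong preparation=true, given the evidence: 0.978074*0.23 = 0.224957
Denominator P(high score | easy paper): 0.91567*0.77 + 0.978074*0.23 = 0.930023
Posterior = 0.224957 / 0.930023 ≈ 0.2419
The drop from 0.6380 to 0.2419 is the explaining-away (discounting) effect.

P(strong preparation | high score) ≈ 0.6380; P(strong preparation | high score, easy paper) ≈ 0.2419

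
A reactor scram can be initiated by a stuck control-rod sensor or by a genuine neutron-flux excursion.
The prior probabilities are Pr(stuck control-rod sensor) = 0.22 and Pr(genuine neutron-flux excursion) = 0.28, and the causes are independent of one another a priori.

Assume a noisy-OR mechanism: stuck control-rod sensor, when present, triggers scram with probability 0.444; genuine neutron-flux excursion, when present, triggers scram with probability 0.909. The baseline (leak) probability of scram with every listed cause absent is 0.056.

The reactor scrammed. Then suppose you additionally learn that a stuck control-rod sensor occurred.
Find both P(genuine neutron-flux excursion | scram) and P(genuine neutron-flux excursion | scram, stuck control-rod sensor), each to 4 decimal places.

P(genuine neutron-flux excursion | scram) ≈ 0.7076; P(genuine neutron-flux excursion | scram, stuck control-rod sensor) ≈ 0.4380

Under noisy-OR, P(scram | causes) = 1 − (1−0.056)·∏(1−qᵢ) over the active causes.
Numerator (weight on configurations with genuine neutron-flux excursion): 0.199639 + 0.058658 = 0.258297
Normalizer over all consistent configurations: 0.056·0.78·0.72 + 0.914096·0.78·0.28 + 0.475136·0.22·0.72 + 0.952237·0.22·0.28 = 0.365009
Posterior = 0.258297 / 0.365009 ≈ 0.7076

With the extra evidence:
P(scram | stuck control-rod sensor) = 0.475136*0.72 + 0.952237*0.28 = 0.342098 + 0.266626 = 0.608724
Restricting to configurations with genuine neutron-flux excursion present: 0.952237*0.28 = 0.266626.
P(genuine neutron-flux excursion | scram, stuck control-rod sensor) = 0.266626 / 0.608724 ≈ 0.4380
Conditioning on stuck control-rod sensor lowers the posterior on genuine neutron-flux excursion: the classic explaining-away effect in a common-effect structure.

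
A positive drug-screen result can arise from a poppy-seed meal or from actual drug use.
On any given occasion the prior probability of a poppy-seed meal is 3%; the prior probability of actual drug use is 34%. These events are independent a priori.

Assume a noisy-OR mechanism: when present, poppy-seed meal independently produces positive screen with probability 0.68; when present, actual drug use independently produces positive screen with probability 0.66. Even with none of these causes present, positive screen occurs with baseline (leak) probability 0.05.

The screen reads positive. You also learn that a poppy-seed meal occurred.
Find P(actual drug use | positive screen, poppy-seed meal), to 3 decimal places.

Under noisy-OR, P(positive screen | causes) = 1 − (1−0.05)·∏(1−qᵢ) over the active causes.
By total probability over both values of actual drug use:
  P(positive screen | poppy-seed meal) = 0.696*0.66 + 0.89664*0.34
        = 0.459360 + 0.304858 = 0.764218
Configurations with actual drug use contribute 0.304858, so
  P(actual drug use | positive screen, poppy-seed meal) = 0.304858 / 0.764218 ≈ 0.399

P(actual drug use | positive screen, poppy-seed meal) ≈ 0.399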